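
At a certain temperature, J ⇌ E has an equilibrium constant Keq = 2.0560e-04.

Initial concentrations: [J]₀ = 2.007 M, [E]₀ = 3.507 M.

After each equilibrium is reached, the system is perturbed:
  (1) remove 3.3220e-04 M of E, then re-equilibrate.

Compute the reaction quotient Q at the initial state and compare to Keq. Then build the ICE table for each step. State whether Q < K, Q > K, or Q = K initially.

Q₀ = 1.747 vs Keq = 2.0560e-04 ⇒ Q>K, reverse
Step 1:
                  J         E
  I           2.007     3.507
  C           3.506    -3.506
  E           5.513  0.001133
  solve Keq expr → x = -3.506; check Q = 2.0560e-04
Then remove 3.3220e-04 M of E.
Step 2:
                  J         E
  I           5.513 8.0125e-04
  C       -3.3213e-04 3.3213e-04
  E           5.513  0.001133
  solve Keq expr → x = 3.3213e-04; check Q = 2.0560e-04

Q₀ = 1.747; Q > K (proceeds reverse)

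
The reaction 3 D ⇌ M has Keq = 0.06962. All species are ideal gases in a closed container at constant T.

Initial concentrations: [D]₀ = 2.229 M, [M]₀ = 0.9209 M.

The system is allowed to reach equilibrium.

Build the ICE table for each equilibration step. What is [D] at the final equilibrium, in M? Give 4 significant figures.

[D]_eq = 2.334 M

Q₀ = 0.08315 vs Keq = 0.06962 ⇒ Q>K, reverse
Step 1:
                   D          M
  init         2.229     0.9209
  Δ           0.1055   -0.03516
  eq           2.334     0.8857
  solve Keq expr → x = -0.03516; check Q = 0.06962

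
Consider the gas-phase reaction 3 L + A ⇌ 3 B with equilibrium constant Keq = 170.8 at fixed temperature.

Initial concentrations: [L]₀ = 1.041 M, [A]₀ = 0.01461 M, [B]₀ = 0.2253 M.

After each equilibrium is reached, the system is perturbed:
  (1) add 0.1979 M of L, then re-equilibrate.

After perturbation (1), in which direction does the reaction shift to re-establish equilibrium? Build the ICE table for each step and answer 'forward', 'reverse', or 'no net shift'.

Q₀ = 0.6939 vs Keq = 170.8 ⇒ Q<K, forward
Step 1:
                   L          A          B
  I            1.041    0.01461     0.2253
  C         -0.04349    -0.0145    0.04349
  E           0.9975 1.1455e-04     0.2688
  solve Keq expr → x = 0.0145; check Q = 170.8
Then add 0.1979 M of L.
Step 2:
                   L          A          B
  I            1.195 1.1455e-04     0.2688
  C       -1.4358e-04 -4.7860e-05 1.4358e-04
  E            1.195 6.6686e-05     0.2689
  solve Keq expr → x = 4.7860e-05; check Q = 170.8

Direction: forward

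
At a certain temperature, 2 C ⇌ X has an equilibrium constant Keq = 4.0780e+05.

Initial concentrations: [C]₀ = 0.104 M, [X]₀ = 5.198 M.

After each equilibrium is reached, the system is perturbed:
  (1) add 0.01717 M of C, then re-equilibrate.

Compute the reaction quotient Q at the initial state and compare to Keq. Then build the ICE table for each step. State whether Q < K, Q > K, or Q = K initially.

Q₀ = 480.6; Q < K (proceeds forward)

Q₀ = 480.6 vs Keq = 4.0780e+05 ⇒ Q<K, forward
Step 1:
                   C          X
  init         0.104      5.198
  Δ          -0.1004    0.05021
  eq        0.003587      5.248
  solve Keq expr → x = 0.05021; check Q = 4.0780e+05
Then add 0.01717 M of C.
Step 2:
                   C          X
  init       0.02076      5.248
  Δ         -0.01717   0.008584
  eq         0.00359      5.257
  solve Keq expr → x = 0.008584; check Q = 4.0780e+05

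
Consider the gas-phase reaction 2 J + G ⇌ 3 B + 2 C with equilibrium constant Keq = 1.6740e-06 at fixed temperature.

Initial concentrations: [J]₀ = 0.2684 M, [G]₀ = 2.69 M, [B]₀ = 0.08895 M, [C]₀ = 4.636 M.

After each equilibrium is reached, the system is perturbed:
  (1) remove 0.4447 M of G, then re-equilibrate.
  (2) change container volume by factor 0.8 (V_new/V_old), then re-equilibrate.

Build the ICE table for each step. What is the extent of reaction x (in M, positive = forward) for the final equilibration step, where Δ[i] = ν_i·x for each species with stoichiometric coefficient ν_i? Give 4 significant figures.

Q₀ = 0.07806 vs Keq = 1.6740e-06 ⇒ Q>K, reverse
Step 1:
                   J          G          B          C
  I           0.2684       2.69    0.08895      4.636
  C           0.0574     0.0287    -0.0861    -0.0574
  E           0.3258      2.719   0.002846      4.579
  solve Keq expr → x = -0.0287; check Q = 1.6740e-06
Then remove 0.4447 M of G.
Step 2:
                   J          G          B          C
  I           0.3258      2.274   0.002846      4.579
  C       1.0921e-04 5.4606e-05 -1.6382e-04 -1.0921e-04
  E           0.3259      2.274   0.002682      4.578
  solve Keq expr → x = -5.4606e-05; check Q = 1.6740e-06
Then change container volume by factor 0.8 (V_new/V_old).
Step 3:
                   J          G          B          C
  I           0.4074      2.843   0.003352      5.723
  C       3.0785e-04 1.5392e-04 -4.6177e-04 -3.0785e-04
  E           0.4077      2.843   0.002891      5.723
  solve Keq expr → x = -1.5392e-04; check Q = 1.6740e-06

x = -1.5392e-04 M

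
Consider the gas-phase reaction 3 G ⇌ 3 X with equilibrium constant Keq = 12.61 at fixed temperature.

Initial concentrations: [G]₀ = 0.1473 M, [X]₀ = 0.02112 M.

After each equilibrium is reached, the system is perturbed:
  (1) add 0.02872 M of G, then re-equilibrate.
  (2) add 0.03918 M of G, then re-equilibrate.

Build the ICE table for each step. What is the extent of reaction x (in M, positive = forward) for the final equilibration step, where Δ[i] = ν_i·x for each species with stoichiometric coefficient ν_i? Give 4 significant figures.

x = 0.009135 M

Q₀ = 0.002948 vs Keq = 12.61 ⇒ Q<K, forward
Step 1:
                  G         X
  init       0.1473   0.02112
  Δ        -0.09669   0.09669
  eq        0.05061    0.1178
  solve Keq expr → x = 0.03223; check Q = 12.61
Then add 0.02872 M of G.
Step 2:
                  G         X
  init      0.07933    0.1178
  Δ        -0.02009   0.02009
  eq        0.05924    0.1379
  solve Keq expr → x = 0.006696; check Q = 12.61
Then add 0.03918 M of G.
Step 3:
                  G         X
  init      0.09842    0.1379
  Δ        -0.02741   0.02741
  eq        0.07102    0.1653
  solve Keq expr → x = 0.009135; check Q = 12.61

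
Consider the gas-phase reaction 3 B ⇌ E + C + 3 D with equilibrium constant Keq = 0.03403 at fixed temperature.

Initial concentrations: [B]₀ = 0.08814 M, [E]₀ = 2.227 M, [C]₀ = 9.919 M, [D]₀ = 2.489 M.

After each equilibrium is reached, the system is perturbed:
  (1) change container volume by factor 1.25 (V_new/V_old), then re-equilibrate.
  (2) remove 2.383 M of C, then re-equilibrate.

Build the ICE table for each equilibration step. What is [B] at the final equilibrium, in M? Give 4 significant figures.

[B]_eq = 1.751 M

Q₀ = 4.9744e+05 vs Keq = 0.03403 ⇒ Q>K, reverse
Step 1:
                  B         E         C         D
  I         0.08814     2.227     9.919     2.489
  C           2.182   -0.7274   -0.7274    -2.182
  E            2.27       1.5     9.192    0.3068
  solve Keq expr → x = -0.7274; check Q = 0.03403
Then change container volume by factor 1.25 (V_new/V_old).
Step 2:
                  B         E         C         D
  I           1.816       1.2     7.353    0.2455
  C        -0.03318   0.01106   0.01106   0.03318
  E           1.783     1.211     7.364    0.2786
  solve Keq expr → x = 0.01106; check Q = 0.03403
Then remove 2.383 M of C.
Step 3:
                  B         E         C         D
  I           1.783     1.211     4.981    0.2786
  C        -0.03196   0.01065   0.01065   0.03196
  E           1.751     1.221     4.992    0.3106
  solve Keq expr → x = 0.01065; check Q = 0.03403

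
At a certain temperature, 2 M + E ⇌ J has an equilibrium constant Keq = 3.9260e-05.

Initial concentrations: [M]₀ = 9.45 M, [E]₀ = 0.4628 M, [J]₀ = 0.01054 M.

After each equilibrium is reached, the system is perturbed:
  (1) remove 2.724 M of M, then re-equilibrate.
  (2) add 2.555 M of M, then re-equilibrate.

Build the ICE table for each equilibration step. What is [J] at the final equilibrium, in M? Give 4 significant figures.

[J]_eq = 0.001601 M

Q₀ = 2.5503e-04 vs Keq = 3.9260e-05 ⇒ Q>K, reverse
Step 1:
                    M           E           J
  I              9.45      0.4628     0.01054
  C           0.01776     0.00888    -0.00888
  E             9.468      0.4717     0.00166
  solve Keq expr → x = -0.00888; check Q = 3.9260e-05
Then remove 2.724 M of M.
Step 2:
                    M           E           J
  I             6.744      0.4717     0.00166
  C          0.001632  8.1590e-04 -8.1590e-04
  E             6.745      0.4725  8.4404e-04
  solve Keq expr → x = -8.1590e-04; check Q = 3.9260e-05
Then add 2.555 M of M.
Step 3:
                    M           E           J
  I               9.3      0.4725  8.4404e-04
  C         -0.001515 -7.5741e-04  7.5741e-04
  E             9.299      0.4717    0.001601
  solve Keq expr → x = 7.5741e-04; check Q = 3.9260e-05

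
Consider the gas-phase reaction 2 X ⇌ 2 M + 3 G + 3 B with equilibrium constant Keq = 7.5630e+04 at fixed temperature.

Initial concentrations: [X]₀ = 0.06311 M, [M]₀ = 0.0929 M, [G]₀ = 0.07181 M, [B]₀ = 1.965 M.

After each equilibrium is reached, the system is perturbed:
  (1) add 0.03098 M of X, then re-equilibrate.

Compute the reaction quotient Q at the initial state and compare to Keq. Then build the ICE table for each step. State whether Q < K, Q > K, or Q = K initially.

Q₀ = 0.006088 vs Keq = 7.5630e+04 ⇒ Q<K, forward
Step 1:
                    X           M           G           B
  I           0.06311      0.0929     0.07181       1.965
  C            -0.063       0.063     0.09449     0.09449
  E        1.1363e-04      0.1559      0.1663       2.059
  solve Keq expr → x = 0.0315; check Q = 7.5630e+04
Then add 0.03098 M of X.
Step 2:
                    X           M           G           B
  I           0.03109      0.1559      0.1663       2.059
  C          -0.03089     0.03089     0.04634     0.04634
  E        2.0352e-04      0.1868      0.2126       2.106
  solve Keq expr → x = 0.01545; check Q = 7.5630e+04

Q₀ = 0.006088; Q < K (proceeds forward)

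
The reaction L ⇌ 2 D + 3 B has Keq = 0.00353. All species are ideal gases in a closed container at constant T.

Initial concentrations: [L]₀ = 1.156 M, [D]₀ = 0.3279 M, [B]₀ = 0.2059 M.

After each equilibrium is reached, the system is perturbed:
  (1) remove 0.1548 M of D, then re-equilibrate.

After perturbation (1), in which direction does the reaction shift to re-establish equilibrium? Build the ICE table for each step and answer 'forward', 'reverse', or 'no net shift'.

Q₀ = 8.1188e-04 vs Keq = 0.00353 ⇒ Q<K, forward
Step 1:
                    L           D           B
  I             1.156      0.3279      0.2059
  C          -0.03047     0.06094      0.0914
  E             1.126      0.3888      0.2973
  solve Keq expr → x = 0.03047; check Q = 0.00353
Then remove 0.1548 M of D.
Step 2:
                    L           D           B
  I             1.126       0.234      0.2973
  C          -0.02324     0.04649     0.06973
  E             1.102      0.2805       0.367
  solve Keq expr → x = 0.02324; check Q = 0.00353

Direction: forward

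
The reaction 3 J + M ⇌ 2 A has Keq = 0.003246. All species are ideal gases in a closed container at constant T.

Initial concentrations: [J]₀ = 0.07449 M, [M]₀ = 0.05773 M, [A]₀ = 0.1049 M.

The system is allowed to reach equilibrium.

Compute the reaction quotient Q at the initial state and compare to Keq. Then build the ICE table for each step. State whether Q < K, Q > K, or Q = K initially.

Q₀ = 461.2 vs Keq = 0.003246 ⇒ Q>K, reverse
Step 1:
                    J           M           A
  init        0.07449     0.05773      0.1049
  Δ            0.1543     0.05142     -0.1028
  eq           0.2288      0.1092    0.002059
  solve Keq expr → x = -0.05142; check Q = 0.003246

Q₀ = 461.2; Q > K (proceeds reverse)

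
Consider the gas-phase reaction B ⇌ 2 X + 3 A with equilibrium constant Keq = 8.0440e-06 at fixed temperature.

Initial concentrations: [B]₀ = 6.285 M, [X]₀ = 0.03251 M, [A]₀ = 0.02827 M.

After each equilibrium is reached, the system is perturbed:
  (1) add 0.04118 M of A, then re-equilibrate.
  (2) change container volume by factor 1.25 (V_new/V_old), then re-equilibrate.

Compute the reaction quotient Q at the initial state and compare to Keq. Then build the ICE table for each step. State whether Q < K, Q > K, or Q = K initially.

Q₀ = 3.7993e-09 vs Keq = 8.0440e-06 ⇒ Q<K, forward
Step 1:
                  B         X         A
  init        6.285   0.03251   0.02827
  Δ        -0.04208   0.08416    0.1262
  eq          6.243    0.1167    0.1545
  solve Keq expr → x = 0.04208; check Q = 8.0440e-06
Then add 0.04118 M of A.
Step 2:
                  B         X         A
  init        6.243    0.1167    0.1957
  Δ        0.008216  -0.01643  -0.02465
  eq          6.251    0.1002     0.171
  solve Keq expr → x = -0.008216; check Q = 8.0440e-06
Then change container volume by factor 1.25 (V_new/V_old).
Step 3:
                  B         X         A
  init        5.001   0.08019    0.1368
  Δ       -0.008435   0.01687    0.0253
  eq          4.992   0.09706    0.1621
  solve Keq expr → x = 0.008435; check Q = 8.0440e-06

Q₀ = 3.7993e-09; Q < K (proceeds forward)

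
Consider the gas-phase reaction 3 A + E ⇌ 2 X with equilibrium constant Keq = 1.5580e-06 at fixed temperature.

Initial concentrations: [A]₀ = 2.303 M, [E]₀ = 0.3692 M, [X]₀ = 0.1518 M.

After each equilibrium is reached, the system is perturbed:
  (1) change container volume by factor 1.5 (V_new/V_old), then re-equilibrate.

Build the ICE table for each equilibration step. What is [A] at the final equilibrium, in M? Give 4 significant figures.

Q₀ = 0.00511 vs Keq = 1.5580e-06 ⇒ Q>K, reverse
Step 1:
                  A         E         X
  init        2.303    0.3692    0.1518
  Δ          0.2227   0.07423   -0.1485
  eq          2.526    0.4434  0.003336
  solve Keq expr → x = -0.07423; check Q = 1.5580e-06
Then change container volume by factor 1.5 (V_new/V_old).
Step 2:
                  A         E         X
  init        1.684    0.2956  0.002224
  Δ        0.001109 3.6951e-04 -7.3901e-04
  eq          1.685     0.296  0.001485
  solve Keq expr → x = -3.6951e-04; check Q = 1.5580e-06

[A]_eq = 1.685 M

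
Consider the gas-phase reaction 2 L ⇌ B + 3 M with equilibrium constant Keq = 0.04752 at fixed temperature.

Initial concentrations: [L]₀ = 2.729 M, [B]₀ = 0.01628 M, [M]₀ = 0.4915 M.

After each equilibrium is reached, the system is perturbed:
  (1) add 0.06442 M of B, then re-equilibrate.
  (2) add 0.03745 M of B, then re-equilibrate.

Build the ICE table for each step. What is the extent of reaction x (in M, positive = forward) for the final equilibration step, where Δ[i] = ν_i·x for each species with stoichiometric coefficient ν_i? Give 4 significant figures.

Q₀ = 2.5955e-04 vs Keq = 0.04752 ⇒ Q<K, forward
Step 1:
                    L           B           M
  init          2.729     0.01628      0.4915
  Δ           -0.3881      0.1941      0.5822
  eq            2.341      0.2104       1.074
  solve Keq expr → x = 0.1941; check Q = 0.04752
Then add 0.06442 M of B.
Step 2:
                    L           B           M
  init          2.341      0.2748       1.074
  Δ           0.03795    -0.01898    -0.05693
  eq            2.379      0.2558       1.017
  solve Keq expr → x = -0.01898; check Q = 0.04752
Then add 0.03745 M of B.
Step 3:
                    L           B           M
  init          2.379      0.2932       1.017
  Δ           0.01935   -0.009675    -0.02902
  eq            2.398      0.2836      0.9878
  solve Keq expr → x = -0.009675; check Q = 0.04752

x = -0.009675 M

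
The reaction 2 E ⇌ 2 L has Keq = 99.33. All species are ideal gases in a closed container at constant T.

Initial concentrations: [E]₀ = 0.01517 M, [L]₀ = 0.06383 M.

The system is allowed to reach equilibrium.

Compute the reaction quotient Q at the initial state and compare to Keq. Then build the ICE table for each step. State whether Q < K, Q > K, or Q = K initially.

Q₀ = 17.7 vs Keq = 99.33 ⇒ Q<K, forward
Step 1:
                    E           L
  I           0.01517     0.06383
  C         -0.007966    0.007966
  E          0.007204      0.0718
  solve Keq expr → x = 0.003983; check Q = 99.33

Q₀ = 17.7; Q < K (proceeds forward)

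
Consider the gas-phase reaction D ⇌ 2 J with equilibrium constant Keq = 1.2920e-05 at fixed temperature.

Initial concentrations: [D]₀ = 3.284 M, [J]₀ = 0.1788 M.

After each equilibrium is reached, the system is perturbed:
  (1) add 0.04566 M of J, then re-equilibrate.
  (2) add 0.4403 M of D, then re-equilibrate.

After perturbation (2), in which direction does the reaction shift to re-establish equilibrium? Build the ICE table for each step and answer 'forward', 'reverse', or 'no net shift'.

Q₀ = 0.009735 vs Keq = 1.2920e-05 ⇒ Q>K, reverse
Step 1:
                  D         J
  init        3.284    0.1788
  Δ          0.0861   -0.1722
  eq           3.37  0.006599
  solve Keq expr → x = -0.0861; check Q = 1.2920e-05
Then add 0.04566 M of J.
Step 2:
                  D         J
  init         3.37   0.05226
  Δ         0.02282  -0.04564
  eq          3.393  0.006621
  solve Keq expr → x = -0.02282; check Q = 1.2920e-05
Then add 0.4403 M of D.
Step 3:
                  D         J
  init        3.833  0.006621
  Δ       -2.0815e-04 4.1631e-04
  eq          3.833  0.007037
  solve Keq expr → x = 2.0815e-04; check Q = 1.2920e-05

Direction: forward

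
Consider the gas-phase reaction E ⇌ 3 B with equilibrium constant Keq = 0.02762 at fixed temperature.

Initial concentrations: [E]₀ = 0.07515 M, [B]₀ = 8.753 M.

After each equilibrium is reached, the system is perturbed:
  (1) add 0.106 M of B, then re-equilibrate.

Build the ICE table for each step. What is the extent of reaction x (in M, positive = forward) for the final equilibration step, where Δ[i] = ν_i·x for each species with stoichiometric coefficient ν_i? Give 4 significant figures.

x = -0.03475 M

Q₀ = 8924 vs Keq = 0.02762 ⇒ Q>K, reverse
Step 1:
                    E           B
  I           0.07515       8.753
  C             2.775      -8.324
  E              2.85      0.4286
  solve Keq expr → x = -2.775; check Q = 0.02762
Then add 0.106 M of B.
Step 2:
                    E           B
  I              2.85      0.5346
  C           0.03475     -0.1043
  E             2.885      0.4303
  solve Keq expr → x = -0.03475; check Q = 0.02762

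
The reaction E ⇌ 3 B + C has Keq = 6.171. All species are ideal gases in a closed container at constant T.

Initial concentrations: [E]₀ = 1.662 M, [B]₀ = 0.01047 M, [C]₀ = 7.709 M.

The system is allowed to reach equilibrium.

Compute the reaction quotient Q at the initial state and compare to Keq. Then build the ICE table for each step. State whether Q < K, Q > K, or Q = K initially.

Q₀ = 5.3236e-06; Q < K (proceeds forward)

Q₀ = 5.3236e-06 vs Keq = 6.171 ⇒ Q<K, forward
Step 1:
                  E         B         C
  Initial     1.662   0.01047     7.709
  Change    -0.3321    0.9963    0.3321
  Equil        1.33     1.007     8.041
  solve Keq expr → x = 0.3321; check Q = 6.171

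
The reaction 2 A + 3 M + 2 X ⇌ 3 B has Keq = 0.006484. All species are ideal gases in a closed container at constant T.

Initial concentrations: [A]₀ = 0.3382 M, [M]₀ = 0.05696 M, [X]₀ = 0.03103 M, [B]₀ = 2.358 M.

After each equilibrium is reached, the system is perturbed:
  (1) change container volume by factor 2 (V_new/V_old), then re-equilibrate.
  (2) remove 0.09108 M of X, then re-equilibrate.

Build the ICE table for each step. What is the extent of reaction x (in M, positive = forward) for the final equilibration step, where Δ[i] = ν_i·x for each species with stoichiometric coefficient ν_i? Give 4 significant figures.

x = -0.00325 M

Q₀ = 6.4419e+08 vs Keq = 0.006484 ⇒ Q>K, reverse
Step 1:
                    A           M           X           B
  init         0.3382     0.05696     0.03103       2.358
  Δ             1.211       1.817       1.211      -1.817
  eq             1.55       1.874       1.242      0.5409
  solve Keq expr → x = -0.6057; check Q = 0.006484
Then change container volume by factor 2 (V_new/V_old).
Step 2:
                    A           M           X           B
  init         0.7748      0.9371      0.6212      0.2704
  Δ            0.0853      0.1279      0.0853     -0.1279
  eq           0.8601       1.065      0.7065      0.1425
  solve Keq expr → x = -0.04265; check Q = 0.006484
Then remove 0.09108 M of X.
Step 3:
                    A           M           X           B
  init         0.8601       1.065      0.6154      0.1425
  Δ          0.006499    0.009749    0.006499   -0.009749
  eq           0.8666       1.075      0.6219      0.1327
  solve Keq expr → x = -0.00325; check Q = 0.006484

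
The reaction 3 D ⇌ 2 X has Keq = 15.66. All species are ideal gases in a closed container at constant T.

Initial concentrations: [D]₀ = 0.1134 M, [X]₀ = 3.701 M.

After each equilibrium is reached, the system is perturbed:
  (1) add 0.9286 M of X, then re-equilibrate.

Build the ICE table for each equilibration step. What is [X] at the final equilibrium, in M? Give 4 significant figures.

[X]_eq = 4.03 M

Q₀ = 9393 vs Keq = 15.66 ⇒ Q>K, reverse
Step 1:
                   D          X
  I           0.1134      3.701
  C           0.7542    -0.5028
  E           0.8676      3.198
  solve Keq expr → x = -0.2514; check Q = 15.66
Then add 0.9286 M of X.
Step 2:
                   D          X
  I           0.8676      4.127
  C           0.1446   -0.09643
  E            1.012       4.03
  solve Keq expr → x = -0.04821; check Q = 15.66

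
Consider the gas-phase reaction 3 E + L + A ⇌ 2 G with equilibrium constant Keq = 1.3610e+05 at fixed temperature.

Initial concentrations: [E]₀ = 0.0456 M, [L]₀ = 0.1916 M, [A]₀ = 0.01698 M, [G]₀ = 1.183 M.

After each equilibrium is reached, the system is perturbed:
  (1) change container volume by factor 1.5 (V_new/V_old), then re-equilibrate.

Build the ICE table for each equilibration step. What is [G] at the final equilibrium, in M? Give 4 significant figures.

Q₀ = 4.5367e+06 vs Keq = 1.3610e+05 ⇒ Q>K, reverse
Step 1:
                  E         L         A         G
  I          0.0456    0.1916   0.01698     1.183
  C         0.06102   0.02034   0.02034  -0.04068
  E          0.1066    0.2119   0.03732     1.142
  solve Keq expr → x = -0.02034; check Q = 1.3610e+05
Then change container volume by factor 1.5 (V_new/V_old).
Step 2:
                  E         L         A         G
  I         0.07108    0.1413   0.02488    0.7615
  C         0.02329  0.007763  0.007763  -0.01553
  E         0.09437    0.1491   0.03264     0.746
  solve Keq expr → x = -0.007763; check Q = 1.3610e+05

[G]_eq = 0.746 M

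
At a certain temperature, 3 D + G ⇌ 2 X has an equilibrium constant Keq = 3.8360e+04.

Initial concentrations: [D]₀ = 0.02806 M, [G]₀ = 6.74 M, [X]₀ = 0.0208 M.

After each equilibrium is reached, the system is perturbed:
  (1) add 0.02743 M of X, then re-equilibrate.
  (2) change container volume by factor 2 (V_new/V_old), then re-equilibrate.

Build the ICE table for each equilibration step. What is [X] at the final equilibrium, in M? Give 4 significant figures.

[X]_eq = 0.03214 M

Q₀ = 2.905 vs Keq = 3.8360e+04 ⇒ Q<K, forward
Step 1:
                    D           G           X
  init        0.02806        6.74      0.0208
  Δ          -0.02628   -0.008758     0.01752
  eq         0.001785       6.731     0.03832
  solve Keq expr → x = 0.008758; check Q = 3.8360e+04
Then add 0.02743 M of X.
Step 2:
                    D           G           X
  init       0.001785       6.731     0.06575
  Δ        7.6010e-04  2.5337e-04 -5.0674e-04
  eq         0.002545       6.731     0.06524
  solve Keq expr → x = -2.5337e-04; check Q = 3.8360e+04
Then change container volume by factor 2 (V_new/V_old).
Step 3:
                    D           G           X
  init       0.001272       3.366     0.03262
  Δ        7.2734e-04  2.4245e-04 -4.8489e-04
  eq            0.002       3.366     0.03214
  solve Keq expr → x = -2.4245e-04; check Q = 3.8360e+04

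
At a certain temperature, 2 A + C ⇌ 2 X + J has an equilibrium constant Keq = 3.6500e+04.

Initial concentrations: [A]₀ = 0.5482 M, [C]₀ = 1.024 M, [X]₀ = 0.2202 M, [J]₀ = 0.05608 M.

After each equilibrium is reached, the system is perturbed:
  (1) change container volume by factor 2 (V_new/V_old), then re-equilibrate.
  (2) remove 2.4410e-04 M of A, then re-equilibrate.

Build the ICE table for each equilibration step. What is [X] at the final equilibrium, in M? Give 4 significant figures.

Q₀ = 0.008836 vs Keq = 3.6500e+04 ⇒ Q<K, forward
Step 1:
                    A           C           X           J
  Initial      0.5482       1.024      0.2202     0.05608
  Change      -0.5455     -0.2728      0.5455      0.2728
  Equil      0.002652      0.7512      0.7657      0.3289
  solve Keq expr → x = 0.2728; check Q = 3.6500e+04
Then change container volume by factor 2 (V_new/V_old).
Step 2:
                    A           C           X           J
  Initial    0.001326      0.3756      0.3829      0.1644
  Change            0           0           0           0
  Equil      0.001326      0.3756      0.3829      0.1644
  solve Keq expr → x = 0; check Q = 3.6500e+04
Then remove 2.4410e-04 M of A.
Step 3:
                    A           C           X           J
  Initial    0.001082      0.3756      0.3829      0.1644
  Change   2.4256e-04  1.2128e-04 -2.4256e-04 -1.2128e-04
  Equil      0.001324      0.3757      0.3826      0.1643
  solve Keq expr → x = -1.2128e-04; check Q = 3.6500e+04

[X]_eq = 0.3826 M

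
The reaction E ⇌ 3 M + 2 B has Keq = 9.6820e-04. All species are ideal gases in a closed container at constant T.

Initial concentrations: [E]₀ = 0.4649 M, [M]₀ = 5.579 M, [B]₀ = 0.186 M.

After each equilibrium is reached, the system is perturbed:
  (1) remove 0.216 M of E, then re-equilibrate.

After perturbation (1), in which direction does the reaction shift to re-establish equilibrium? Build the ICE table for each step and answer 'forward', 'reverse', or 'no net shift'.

Q₀ = 12.92 vs Keq = 9.6820e-04 ⇒ Q>K, reverse
Step 1:
                    E           M           B
  I            0.4649       5.579       0.186
  C           0.09205     -0.2761     -0.1841
  E            0.5569       5.303    0.001902
  solve Keq expr → x = -0.09205; check Q = 9.6820e-04
Then remove 0.216 M of E.
Step 2:
                    E           M           B
  I            0.3409       5.303    0.001902
  C        2.0653e-04 -6.1958e-04 -4.1306e-04
  E            0.3412       5.302    0.001489
  solve Keq expr → x = -2.0653e-04; check Q = 9.6820e-04

Direction: reverse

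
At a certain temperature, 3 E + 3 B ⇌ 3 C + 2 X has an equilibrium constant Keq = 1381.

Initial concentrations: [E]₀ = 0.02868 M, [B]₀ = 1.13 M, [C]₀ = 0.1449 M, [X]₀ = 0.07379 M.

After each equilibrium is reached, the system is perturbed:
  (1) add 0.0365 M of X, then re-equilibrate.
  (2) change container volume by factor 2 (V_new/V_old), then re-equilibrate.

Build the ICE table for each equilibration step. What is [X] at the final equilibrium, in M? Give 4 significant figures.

Q₀ = 0.4867 vs Keq = 1381 ⇒ Q<K, forward
Step 1:
                   E          B          C          X
  init       0.02868       1.13     0.1449    0.07379
  Δ         -0.02587   -0.02587    0.02587    0.01725
  eq        0.002811      1.104     0.1708    0.09104
  solve Keq expr → x = 0.008623; check Q = 1381
Then add 0.0365 M of X.
Step 2:
                   E          B          C          X
  init      0.002811      1.104     0.1708     0.1275
  Δ       6.8373e-04 6.8373e-04 -6.8373e-04 -4.5582e-04
  eq        0.003494      1.105     0.1701     0.1271
  solve Keq expr → x = -2.2791e-04; check Q = 1381
Then change container volume by factor 2 (V_new/V_old).
Step 3:
                   E          B          C          X
  init      0.001747     0.5524    0.08504    0.06354
  Δ       4.3450e-04 4.3450e-04 -4.3450e-04 -2.8967e-04
  eq        0.002182     0.5528    0.08461    0.06325
  solve Keq expr → x = -1.4483e-04; check Q = 1381

[X]_eq = 0.06325 M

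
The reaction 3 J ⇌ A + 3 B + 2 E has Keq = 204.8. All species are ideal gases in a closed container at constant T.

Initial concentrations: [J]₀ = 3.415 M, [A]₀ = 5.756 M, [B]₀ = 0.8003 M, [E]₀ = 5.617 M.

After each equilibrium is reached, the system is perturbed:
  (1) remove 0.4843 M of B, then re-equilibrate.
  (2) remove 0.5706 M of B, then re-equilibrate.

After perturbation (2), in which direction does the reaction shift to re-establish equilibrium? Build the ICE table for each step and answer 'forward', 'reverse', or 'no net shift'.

Q₀ = 2.337 vs Keq = 204.8 ⇒ Q<K, forward
Step 1:
                    J           A           B           E
  Initial       3.415       5.756      0.8003       5.617
  Change        -1.23      0.4099        1.23      0.8198
  Equil         2.185       6.166        2.03       6.437
  solve Keq expr → x = 0.4099; check Q = 204.8
Then remove 0.4843 M of B.
Step 2:
                    J           A           B           E
  Initial       2.185       6.166       1.546       6.437
  Change      -0.2324     0.07748      0.2324       0.155
  Equil         1.953       6.243       1.778       6.592
  solve Keq expr → x = 0.07748; check Q = 204.8
Then remove 0.5706 M of B.
Step 3:
                    J           A           B           E
  Initial       1.953       6.243       1.208       6.592
  Change      -0.2801     0.09336      0.2801      0.1867
  Equil         1.673       6.337       1.488       6.778
  solve Keq expr → x = 0.09336; check Q = 204.8

Direction: forward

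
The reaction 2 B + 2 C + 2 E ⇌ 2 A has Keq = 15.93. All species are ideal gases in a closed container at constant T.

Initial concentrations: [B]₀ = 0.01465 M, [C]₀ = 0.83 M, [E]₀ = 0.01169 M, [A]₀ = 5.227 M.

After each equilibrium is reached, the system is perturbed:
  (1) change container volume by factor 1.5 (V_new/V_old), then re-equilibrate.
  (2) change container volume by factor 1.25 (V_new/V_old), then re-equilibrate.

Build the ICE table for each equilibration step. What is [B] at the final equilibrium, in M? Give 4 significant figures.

Q₀ = 1.3522e+09 vs Keq = 15.93 ⇒ Q>K, reverse
Step 1:
                  B         C         E         A
  Initial   0.01465      0.83   0.01169     5.227
  Change     0.8087    0.8087    0.8087   -0.8087
  Equil      0.8234     1.639    0.8204     4.418
  solve Keq expr → x = -0.4044; check Q = 15.93
Then change container volume by factor 1.5 (V_new/V_old).
Step 2:
                  B         C         E         A
  Initial    0.5489     1.092    0.5469     2.946
  Change      0.187     0.187     0.187    -0.187
  Equil      0.7359      1.28     0.734     2.758
  solve Keq expr → x = -0.09351; check Q = 15.93
Then change container volume by factor 1.25 (V_new/V_old).
Step 3:
                  B         C         E         A
  Initial    0.5888     1.024    0.5872     2.207
  Change    0.09826   0.09826   0.09826  -0.09826
  Equil       0.687     1.122    0.6854     2.109
  solve Keq expr → x = -0.04913; check Q = 15.93

[B]_eq = 0.687 M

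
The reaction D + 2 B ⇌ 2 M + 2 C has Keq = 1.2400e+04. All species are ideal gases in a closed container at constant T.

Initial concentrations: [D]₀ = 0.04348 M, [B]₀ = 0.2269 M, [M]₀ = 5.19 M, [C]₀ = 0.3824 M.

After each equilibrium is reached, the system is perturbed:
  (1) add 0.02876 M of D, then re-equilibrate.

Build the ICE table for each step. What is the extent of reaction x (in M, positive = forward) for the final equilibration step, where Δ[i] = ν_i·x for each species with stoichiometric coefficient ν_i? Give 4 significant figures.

Q₀ = 1760 vs Keq = 1.2400e+04 ⇒ Q<K, forward
Step 1:
                   D          B          M          C
  init       0.04348     0.2269       5.19     0.3824
  Δ         -0.02859   -0.05717    0.05717    0.05717
  eq         0.01489     0.1697      5.247     0.4396
  solve Keq expr → x = 0.02859; check Q = 1.2400e+04
Then add 0.02876 M of D.
Step 2:
                   D          B          M          C
  init       0.04365     0.1697      5.247     0.4396
  Δ         -0.01664   -0.03329    0.03329    0.03329
  eq         0.02701     0.1364       5.28     0.4729
  solve Keq expr → x = 0.01664; check Q = 1.2400e+04

x = 0.01664 M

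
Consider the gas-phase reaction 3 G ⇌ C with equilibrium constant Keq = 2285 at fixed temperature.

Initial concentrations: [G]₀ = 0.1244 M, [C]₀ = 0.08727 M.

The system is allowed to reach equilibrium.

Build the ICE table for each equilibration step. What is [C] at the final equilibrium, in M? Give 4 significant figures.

Q₀ = 45.33 vs Keq = 2285 ⇒ Q<K, forward
Step 1:
                   G          C
  Initial     0.1244    0.08727
  Change    -0.08733    0.02911
  Equil      0.03707     0.1164
  solve Keq expr → x = 0.02911; check Q = 2285

[C]_eq = 0.1164 M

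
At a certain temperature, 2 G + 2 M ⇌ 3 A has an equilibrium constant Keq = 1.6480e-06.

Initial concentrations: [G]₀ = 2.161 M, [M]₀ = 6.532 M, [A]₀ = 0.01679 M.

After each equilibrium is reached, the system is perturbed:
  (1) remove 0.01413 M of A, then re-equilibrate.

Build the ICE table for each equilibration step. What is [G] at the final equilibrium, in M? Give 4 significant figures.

[G]_eq = 2.118 M

Q₀ = 2.3755e-08 vs Keq = 1.6480e-06 ⇒ Q<K, forward
Step 1:
                    G           M           A
  I             2.161       6.532     0.01679
  C          -0.03416    -0.03416     0.05123
  E             2.127       6.498     0.06802
  solve Keq expr → x = 0.01708; check Q = 1.6480e-06
Then remove 0.01413 M of A.
Step 2:
                    G           M           A
  I             2.127       6.498     0.05389
  C         -0.009246   -0.009246     0.01387
  E             2.118       6.489     0.06776
  solve Keq expr → x = 0.004623; check Q = 1.6480e-06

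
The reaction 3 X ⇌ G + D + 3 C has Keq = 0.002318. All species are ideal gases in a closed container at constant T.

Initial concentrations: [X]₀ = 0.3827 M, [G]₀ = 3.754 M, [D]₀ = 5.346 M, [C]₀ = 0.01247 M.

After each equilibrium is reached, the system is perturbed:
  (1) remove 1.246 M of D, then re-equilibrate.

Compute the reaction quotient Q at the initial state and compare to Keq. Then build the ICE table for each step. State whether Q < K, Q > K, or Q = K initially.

Q₀ = 6.9430e-04; Q < K (proceeds forward)

Q₀ = 6.9430e-04 vs Keq = 0.002318 ⇒ Q<K, forward
Step 1:
                  X         G         D         C
  init       0.3827     3.754     5.346   0.01247
  Δ       -0.005876  0.001959  0.001959  0.005876
  eq         0.3768     3.756     5.348   0.01835
  solve Keq expr → x = 0.001959; check Q = 0.002318
Then remove 1.246 M of D.
Step 2:
                  X         G         D         C
  init       0.3768     3.756     4.102   0.01835
  Δ       -0.001609 5.3620e-04 5.3620e-04  0.001609
  eq         0.3752     3.756     4.102   0.01995
  solve Keq expr → x = 5.3620e-04; check Q = 0.002318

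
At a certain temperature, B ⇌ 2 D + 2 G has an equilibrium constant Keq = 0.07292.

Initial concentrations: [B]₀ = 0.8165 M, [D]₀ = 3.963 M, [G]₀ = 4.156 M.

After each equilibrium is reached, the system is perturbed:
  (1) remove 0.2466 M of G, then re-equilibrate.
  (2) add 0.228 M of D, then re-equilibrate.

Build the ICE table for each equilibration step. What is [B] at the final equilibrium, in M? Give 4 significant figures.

[B]_eq = 2.507 M

Q₀ = 332.2 vs Keq = 0.07292 ⇒ Q>K, reverse
Step 1:
                   B          D          G
  init        0.8165      3.963      4.156
  Δ            1.699     -3.398     -3.398
  eq           2.515      0.565      0.758
  solve Keq expr → x = -1.699; check Q = 0.07292
Then remove 0.2466 M of G.
Step 2:
                   B          D          G
  init         2.515      0.565     0.5114
  Δ         -0.05653     0.1131     0.1131
  eq           2.459     0.6781     0.6245
  solve Keq expr → x = 0.05653; check Q = 0.07292
Then add 0.228 M of D.
Step 3:
                   B          D          G
  init         2.459     0.9061     0.6245
  Δ           0.0482    -0.0964    -0.0964
  eq           2.507     0.8097     0.5281
  solve Keq expr → x = -0.0482; check Q = 0.07292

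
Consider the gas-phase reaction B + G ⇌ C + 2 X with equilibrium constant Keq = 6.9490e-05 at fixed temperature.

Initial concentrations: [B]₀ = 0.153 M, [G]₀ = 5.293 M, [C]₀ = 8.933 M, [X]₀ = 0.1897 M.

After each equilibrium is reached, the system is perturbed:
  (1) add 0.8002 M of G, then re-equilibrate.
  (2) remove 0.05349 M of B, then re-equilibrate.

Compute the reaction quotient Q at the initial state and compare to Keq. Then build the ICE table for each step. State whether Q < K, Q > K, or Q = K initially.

Q₀ = 0.397 vs Keq = 6.9490e-05 ⇒ Q>K, reverse
Step 1:
                   B          G          C          X
  I            0.153      5.293      8.933     0.1897
  C          0.09324    0.09324   -0.09324    -0.1865
  E           0.2462      5.386       8.84   0.003229
  solve Keq expr → x = -0.09324; check Q = 6.9490e-05
Then add 0.8002 M of G.
Step 2:
                   B          G          C          X
  I           0.2462      6.186       8.84   0.003229
  C       -1.1534e-04 -1.1534e-04 1.1534e-04 2.3068e-04
  E           0.2461      6.186       8.84    0.00346
  solve Keq expr → x = 1.1534e-04; check Q = 6.9490e-05
Then remove 0.05349 M of B.
Step 3:
                   B          G          C          X
  I           0.1926      6.186       8.84    0.00346
  C       1.9864e-04 1.9864e-04 -1.9864e-04 -3.9729e-04
  E           0.1928      6.187       8.84   0.003062
  solve Keq expr → x = -1.9864e-04; check Q = 6.9490e-05

Q₀ = 0.397; Q > K (proceeds reverse)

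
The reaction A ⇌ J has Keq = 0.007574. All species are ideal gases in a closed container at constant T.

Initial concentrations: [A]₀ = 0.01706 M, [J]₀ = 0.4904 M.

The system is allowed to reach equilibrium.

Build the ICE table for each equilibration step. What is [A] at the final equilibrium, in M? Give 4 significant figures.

Q₀ = 28.75 vs Keq = 0.007574 ⇒ Q>K, reverse
Step 1:
                  A         J
  I         0.01706    0.4904
  C          0.4866   -0.4866
  E          0.5036  0.003815
  solve Keq expr → x = -0.4866; check Q = 0.007574

[A]_eq = 0.5036 M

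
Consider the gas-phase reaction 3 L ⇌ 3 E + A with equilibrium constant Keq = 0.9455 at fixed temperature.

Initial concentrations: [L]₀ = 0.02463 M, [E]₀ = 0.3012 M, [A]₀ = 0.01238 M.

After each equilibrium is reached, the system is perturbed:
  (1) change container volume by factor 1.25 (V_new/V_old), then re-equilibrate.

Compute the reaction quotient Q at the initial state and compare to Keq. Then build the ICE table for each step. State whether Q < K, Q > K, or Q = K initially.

Q₀ = 22.64 vs Keq = 0.9455 ⇒ Q>K, reverse
Step 1:
                  L         E         A
  Initial   0.02463    0.3012   0.01238
  Change    0.02295  -0.02295 -0.007651
  Equil     0.04758    0.2782  0.004729
  solve Keq expr → x = -0.007651; check Q = 0.9455
Then change container volume by factor 1.25 (V_new/V_old).
Step 2:
                  L         E         A
  Initial   0.03807    0.2226  0.003783
  Change   -0.00126   0.00126 4.1990e-04
  Equil     0.03681    0.2239  0.004203
  solve Keq expr → x = 4.1990e-04; check Q = 0.9455

Q₀ = 22.64; Q > K (proceeds reverse)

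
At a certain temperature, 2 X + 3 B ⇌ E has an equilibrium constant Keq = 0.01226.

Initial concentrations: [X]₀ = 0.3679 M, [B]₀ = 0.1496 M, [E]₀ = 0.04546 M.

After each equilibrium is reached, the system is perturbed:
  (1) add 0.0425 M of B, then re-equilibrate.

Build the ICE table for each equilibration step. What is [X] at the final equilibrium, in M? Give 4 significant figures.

[X]_eq = 0.4586 M

Q₀ = 100.3 vs Keq = 0.01226 ⇒ Q>K, reverse
Step 1:
                    X           B           E
  Initial      0.3679      0.1496     0.04546
  Change       0.0908      0.1362     -0.0454
  Equil        0.4587      0.2858  6.0219e-05
  solve Keq expr → x = -0.0454; check Q = 0.01226
Then add 0.0425 M of B.
Step 2:
                    X           B           E
  Initial      0.4587      0.3283  6.0219e-05
  Change  -6.1911e-05 -9.2866e-05  3.0955e-05
  Equil        0.4586      0.3282  9.1174e-05
  solve Keq expr → x = 3.0955e-05; check Q = 0.01226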